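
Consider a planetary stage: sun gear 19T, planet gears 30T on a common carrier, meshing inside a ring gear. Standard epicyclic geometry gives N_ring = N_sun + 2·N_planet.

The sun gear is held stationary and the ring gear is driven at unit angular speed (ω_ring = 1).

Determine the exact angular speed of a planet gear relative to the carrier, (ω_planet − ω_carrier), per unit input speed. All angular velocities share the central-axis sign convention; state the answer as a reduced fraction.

1501/2940

N_ring = 19 + 2·30 = 79
19(ω_s−ω_c) = −79(ω_r−ω_c),  ω_s=0, ω_r=1
19(0−ω_c) = −79(1−ω_c)  ⇒  98ω_c = 79  ⇒  ω_c = 79/98
sun–planet: 19·(0−79/98) = −30·(ω_p−ω_c)  ⇒  ω_p−ω_c = −(19/30)·(-79/98) = 1501/2940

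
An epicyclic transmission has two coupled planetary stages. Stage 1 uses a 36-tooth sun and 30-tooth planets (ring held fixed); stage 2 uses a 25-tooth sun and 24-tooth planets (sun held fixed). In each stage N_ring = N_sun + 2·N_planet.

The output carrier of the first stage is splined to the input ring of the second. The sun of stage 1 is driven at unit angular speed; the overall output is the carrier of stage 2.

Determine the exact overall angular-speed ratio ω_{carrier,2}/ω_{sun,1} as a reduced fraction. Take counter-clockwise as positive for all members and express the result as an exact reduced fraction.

Stage 1: N_ring = 36 + 2·30 = 96
Stage 1: 36(ω_s−ω_c) = −96(ω_r−ω_c),  ω_r=0, ω_s=1
Stage 1: 36(1−ω_c) = −96(0−ω_c)  ⇒  132ω_c = 36  ⇒  ω_c = 3/11
  ⇒ ω_c¹/ω_s¹ = 3/11
Stage 2: N_ring = 25 + 2·24 = 73
Stage 2: 25(ω_s−ω_c) = −73(ω_r−ω_c),  ω_s=0, ω_r=1
Stage 2: 25(0−ω_c) = −73(1−ω_c)  ⇒  98ω_c = 73  ⇒  ω_c = 73/98
  ⇒ ω_c²/ω_r² = 73/98
Coupling ω_r² = ω_c¹ ⇒ overall = 3/11 × 73/98 = 219/1078

219/1078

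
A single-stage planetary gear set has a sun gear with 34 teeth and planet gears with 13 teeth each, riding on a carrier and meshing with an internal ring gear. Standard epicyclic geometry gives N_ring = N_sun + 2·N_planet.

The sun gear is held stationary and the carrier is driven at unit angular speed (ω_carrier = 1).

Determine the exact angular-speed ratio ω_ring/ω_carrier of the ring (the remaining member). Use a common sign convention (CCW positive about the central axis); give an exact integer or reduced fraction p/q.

47/30

N_ring = 34 + 2·13 = 60
34(ω_s−ω_c) = −60(ω_r−ω_c),  ω_s=0, ω_c=1
ω_r = 1 − (34/60)(0−1) = 47/30
ω_r/ω_c = 47/30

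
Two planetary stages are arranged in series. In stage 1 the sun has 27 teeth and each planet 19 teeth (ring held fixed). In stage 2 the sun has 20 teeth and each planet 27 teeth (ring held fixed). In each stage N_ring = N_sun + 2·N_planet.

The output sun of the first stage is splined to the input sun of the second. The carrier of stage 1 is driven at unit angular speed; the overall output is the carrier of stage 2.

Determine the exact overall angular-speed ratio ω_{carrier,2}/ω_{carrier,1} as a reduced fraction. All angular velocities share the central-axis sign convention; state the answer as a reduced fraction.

Stage 1: N_ring = 27 + 2·19 = 65
Stage 1: 27(ω_s−ω_c) = −65(ω_r−ω_c),  ω_r=0, ω_c=1
Stage 1: ω_s = 1 − (65/27)(0−1) = 92/27
  ⇒ ω_s¹/ω_c¹ = 92/27
Stage 2: N_ring = 20 + 2·27 = 74
Stage 2: 20(ω_s−ω_c) = −74(ω_r−ω_c),  ω_r=0, ω_s=1
Stage 2: 20(1−ω_c) = −74(0−ω_c)  ⇒  94ω_c = 20  ⇒  ω_c = 10/47
  ⇒ ω_c²/ω_s² = 10/47
Coupling ω_s² = ω_s¹ ⇒ overall = 92/27 × 10/47 = 920/1269

920/1269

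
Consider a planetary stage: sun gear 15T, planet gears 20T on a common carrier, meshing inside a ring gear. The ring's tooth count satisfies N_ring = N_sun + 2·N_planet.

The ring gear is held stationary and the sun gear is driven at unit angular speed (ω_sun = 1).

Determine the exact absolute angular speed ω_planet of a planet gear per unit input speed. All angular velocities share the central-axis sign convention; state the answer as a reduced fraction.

N_ring = 15 + 2·20 = 55
15(ω_s−ω_c) = −55(ω_r−ω_c),  ω_r=0, ω_s=1
15(1−ω_c) = −55(0−ω_c)  ⇒  70ω_c = 15  ⇒  ω_c = 3/14
sun–planet: 15·(1−3/14) = −20·(ω_p−ω_c)  ⇒  ω_p−ω_c = −(15/20)·(11/14) = -33/56
ω_p = 3/14 − 33/56 = -3/8

-3/8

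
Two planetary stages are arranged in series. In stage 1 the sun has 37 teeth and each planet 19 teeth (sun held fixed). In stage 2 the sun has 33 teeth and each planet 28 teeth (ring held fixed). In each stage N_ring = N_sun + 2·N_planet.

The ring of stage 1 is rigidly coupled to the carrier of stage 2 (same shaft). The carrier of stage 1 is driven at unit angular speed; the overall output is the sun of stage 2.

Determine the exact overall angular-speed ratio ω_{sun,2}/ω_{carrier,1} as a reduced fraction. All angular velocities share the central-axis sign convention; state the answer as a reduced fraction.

Stage 1: N_ring = 37 + 2·19 = 75
Stage 1: 37(ω_s−ω_c) = −75(ω_r−ω_c),  ω_s=0, ω_c=1
Stage 1: ω_r = 1 − (37/75)(0−1) = 112/75
  ⇒ ω_r¹/ω_c¹ = 112/75
Stage 2: N_ring = 33 + 2·28 = 89
Stage 2: 33(ω_s−ω_c) = −89(ω_r−ω_c),  ω_r=0, ω_c=1
Stage 2: ω_s = 1 − (89/33)(0−1) = 122/33
  ⇒ ω_s²/ω_c² = 122/33
Coupling ω_c² = ω_r¹ ⇒ overall = 112/75 × 122/33 = 13664/2475

13664/2475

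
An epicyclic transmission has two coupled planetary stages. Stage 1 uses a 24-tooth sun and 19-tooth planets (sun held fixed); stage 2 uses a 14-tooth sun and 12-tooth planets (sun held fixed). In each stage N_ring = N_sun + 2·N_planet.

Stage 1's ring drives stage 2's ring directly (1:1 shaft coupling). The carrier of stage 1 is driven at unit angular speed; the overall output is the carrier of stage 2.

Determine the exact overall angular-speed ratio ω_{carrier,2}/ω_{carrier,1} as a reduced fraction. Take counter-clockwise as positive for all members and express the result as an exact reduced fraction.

Stage 1: N_ring = 24 + 2·19 = 62
Stage 1: 24(ω_s−ω_c) = −62(ω_r−ω_c),  ω_s=0, ω_c=1
Stage 1: ω_r = 1 − (24/62)(0−1) = 43/31
  ⇒ ω_r¹/ω_c¹ = 43/31
Stage 2: N_ring = 14 + 2·12 = 38
Stage 2: 14(ω_s−ω_c) = −38(ω_r−ω_c),  ω_s=0, ω_r=1
Stage 2: 14(0−ω_c) = −38(1−ω_c)  ⇒  52ω_c = 38  ⇒  ω_c = 19/26
  ⇒ ω_c²/ω_r² = 19/26
Coupling ω_r² = ω_r¹ ⇒ overall = 43/31 × 19/26 = 817/806

817/806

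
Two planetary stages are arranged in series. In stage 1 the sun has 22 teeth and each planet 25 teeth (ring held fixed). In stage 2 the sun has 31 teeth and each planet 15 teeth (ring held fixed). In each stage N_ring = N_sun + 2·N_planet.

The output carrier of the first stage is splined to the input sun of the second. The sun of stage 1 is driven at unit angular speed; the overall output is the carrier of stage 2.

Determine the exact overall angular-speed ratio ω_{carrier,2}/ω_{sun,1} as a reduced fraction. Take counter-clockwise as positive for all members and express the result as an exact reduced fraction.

Stage 1: N_ring = 22 + 2·25 = 72
Stage 1: 22(ω_s−ω_c) = −72(ω_r−ω_c),  ω_r=0, ω_s=1
Stage 1: 22(1−ω_c) = −72(0−ω_c)  ⇒  94ω_c = 22  ⇒  ω_c = 11/47
  ⇒ ω_c¹/ω_s¹ = 11/47
Stage 2: N_ring = 31 + 2·15 = 61
Stage 2: 31(ω_s−ω_c) = −61(ω_r−ω_c),  ω_r=0, ω_s=1
Stage 2: 31(1−ω_c) = −61(0−ω_c)  ⇒  92ω_c = 31  ⇒  ω_c = 31/92
  ⇒ ω_c²/ω_s² = 31/92
Coupling ω_s² = ω_c¹ ⇒ overall = 11/47 × 31/92 = 341/4324

341/4324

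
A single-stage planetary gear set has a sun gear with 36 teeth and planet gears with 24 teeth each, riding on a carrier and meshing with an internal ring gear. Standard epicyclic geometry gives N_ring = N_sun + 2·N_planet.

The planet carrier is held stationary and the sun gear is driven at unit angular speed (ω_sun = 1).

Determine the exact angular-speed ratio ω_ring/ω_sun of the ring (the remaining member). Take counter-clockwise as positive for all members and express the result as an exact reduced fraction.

N_ring = 36 + 2·24 = 84
36(ω_s−ω_c) = −84(ω_r−ω_c),  ω_c=0, ω_s=1
ω_r = 0 − (36/84)(1−0) = -3/7
ω_r/ω_s = -3/7

-3/7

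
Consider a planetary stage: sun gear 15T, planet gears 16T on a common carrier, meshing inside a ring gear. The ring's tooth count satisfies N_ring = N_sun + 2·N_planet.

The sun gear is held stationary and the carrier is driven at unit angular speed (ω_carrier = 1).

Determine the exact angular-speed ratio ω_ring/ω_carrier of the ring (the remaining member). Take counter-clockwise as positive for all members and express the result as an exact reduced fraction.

N_ring = 15 + 2·16 = 47
15(ω_s−ω_c) = −47(ω_r−ω_c),  ω_s=0, ω_c=1
ω_r = 1 − (15/47)(0−1) = 62/47
ω_r/ω_c = 62/47

62/47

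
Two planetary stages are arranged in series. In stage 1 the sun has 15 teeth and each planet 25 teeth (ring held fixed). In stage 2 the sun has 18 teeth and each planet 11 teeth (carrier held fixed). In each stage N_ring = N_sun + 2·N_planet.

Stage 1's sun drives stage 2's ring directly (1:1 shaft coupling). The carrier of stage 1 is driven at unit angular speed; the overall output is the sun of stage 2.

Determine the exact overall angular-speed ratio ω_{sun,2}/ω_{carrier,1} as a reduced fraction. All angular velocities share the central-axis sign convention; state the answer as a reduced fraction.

-320/27

Stage 1: N_ring = 15 + 2·25 = 65
Stage 1: 15(ω_s−ω_c) = −65(ω_r−ω_c),  ω_r=0, ω_c=1
Stage 1: ω_s = 1 − (65/15)(0−1) = 16/3
  ⇒ ω_s¹/ω_c¹ = 16/3
Stage 2: N_ring = 18 + 2·11 = 40
Stage 2: 18(ω_s−ω_c) = −40(ω_r−ω_c),  ω_c=0, ω_r=1
Stage 2: ω_s = 0 − (40/18)(1−0) = -20/9
  ⇒ ω_s²/ω_r² = -20/9
Coupling ω_r² = ω_s¹ ⇒ overall = 16/3 × -20/9 = -320/27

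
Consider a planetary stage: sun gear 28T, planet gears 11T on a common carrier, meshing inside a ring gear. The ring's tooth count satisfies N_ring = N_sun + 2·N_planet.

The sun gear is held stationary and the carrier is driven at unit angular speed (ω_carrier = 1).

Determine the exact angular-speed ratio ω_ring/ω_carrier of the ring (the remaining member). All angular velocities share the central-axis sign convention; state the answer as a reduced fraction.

N_ring = 28 + 2·11 = 50
28(ω_s−ω_c) = −50(ω_r−ω_c),  ω_s=0, ω_c=1
ω_r = 1 − (28/50)(0−1) = 39/25
ω_r/ω_c = 39/25

39/25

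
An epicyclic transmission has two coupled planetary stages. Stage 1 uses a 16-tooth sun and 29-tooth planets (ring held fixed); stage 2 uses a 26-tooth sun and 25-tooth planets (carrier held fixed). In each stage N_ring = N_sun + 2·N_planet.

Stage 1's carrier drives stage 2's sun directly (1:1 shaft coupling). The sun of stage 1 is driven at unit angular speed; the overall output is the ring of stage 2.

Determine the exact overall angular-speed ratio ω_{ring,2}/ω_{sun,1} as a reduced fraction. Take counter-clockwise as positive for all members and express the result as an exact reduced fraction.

-52/855

Stage 1: N_ring = 16 + 2·29 = 74
Stage 1: 16(ω_s−ω_c) = −74(ω_r−ω_c),  ω_r=0, ω_s=1
Stage 1: 16(1−ω_c) = −74(0−ω_c)  ⇒  90ω_c = 16  ⇒  ω_c = 8/45
  ⇒ ω_c¹/ω_s¹ = 8/45
Stage 2: N_ring = 26 + 2·25 = 76
Stage 2: 26(ω_s−ω_c) = −76(ω_r−ω_c),  ω_c=0, ω_s=1
Stage 2: ω_r = 0 − (26/76)(1−0) = -13/38
  ⇒ ω_r²/ω_s² = -13/38
Coupling ω_s² = ω_c¹ ⇒ overall = 8/45 × -13/38 = -52/855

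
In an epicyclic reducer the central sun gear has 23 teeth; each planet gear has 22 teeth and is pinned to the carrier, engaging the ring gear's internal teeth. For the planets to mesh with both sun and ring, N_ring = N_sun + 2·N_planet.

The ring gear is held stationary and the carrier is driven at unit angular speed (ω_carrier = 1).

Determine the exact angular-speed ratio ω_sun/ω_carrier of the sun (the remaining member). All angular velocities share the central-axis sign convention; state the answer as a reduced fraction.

90/23

N_ring = 23 + 2·22 = 67
23(ω_s−ω_c) = −67(ω_r−ω_c),  ω_r=0, ω_c=1
ω_s = 1 − (67/23)(0−1) = 90/23
ω_s/ω_c = 90/23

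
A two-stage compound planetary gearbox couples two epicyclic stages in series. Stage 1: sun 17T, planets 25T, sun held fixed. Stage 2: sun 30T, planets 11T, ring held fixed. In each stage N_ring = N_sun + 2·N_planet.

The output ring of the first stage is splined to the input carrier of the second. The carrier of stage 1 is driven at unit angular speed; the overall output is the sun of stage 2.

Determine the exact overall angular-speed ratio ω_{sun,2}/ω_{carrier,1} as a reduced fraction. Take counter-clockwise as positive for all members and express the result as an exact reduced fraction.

1148/335

Stage 1: N_ring = 17 + 2·25 = 67
Stage 1: 17(ω_s−ω_c) = −67(ω_r−ω_c),  ω_s=0, ω_c=1
Stage 1: ω_r = 1 − (17/67)(0−1) = 84/67
  ⇒ ω_r¹/ω_c¹ = 84/67
Stage 2: N_ring = 30 + 2·11 = 52
Stage 2: 30(ω_s−ω_c) = −52(ω_r−ω_c),  ω_r=0, ω_c=1
Stage 2: ω_s = 1 − (52/30)(0−1) = 41/15
  ⇒ ω_s²/ω_c² = 41/15
Coupling ω_c² = ω_r¹ ⇒ overall = 84/67 × 41/15 = 1148/335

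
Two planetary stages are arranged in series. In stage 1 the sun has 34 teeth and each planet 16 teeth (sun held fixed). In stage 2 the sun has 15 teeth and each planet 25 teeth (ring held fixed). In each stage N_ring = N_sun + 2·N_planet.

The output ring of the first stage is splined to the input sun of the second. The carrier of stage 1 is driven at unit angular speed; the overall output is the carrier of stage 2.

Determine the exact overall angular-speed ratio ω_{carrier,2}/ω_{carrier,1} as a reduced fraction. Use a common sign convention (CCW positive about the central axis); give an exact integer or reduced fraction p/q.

Stage 1: N_ring = 34 + 2·16 = 66
Stage 1: 34(ω_s−ω_c) = −66(ω_r−ω_c),  ω_s=0, ω_c=1
Stage 1: ω_r = 1 − (34/66)(0−1) = 50/33
  ⇒ ω_r¹/ω_c¹ = 50/33
Stage 2: N_ring = 15 + 2·25 = 65
Stage 2: 15(ω_s−ω_c) = −65(ω_r−ω_c),  ω_r=0, ω_s=1
Stage 2: 15(1−ω_c) = −65(0−ω_c)  ⇒  80ω_c = 15  ⇒  ω_c = 3/16
  ⇒ ω_c²/ω_s² = 3/16
Coupling ω_s² = ω_r¹ ⇒ overall = 50/33 × 3/16 = 25/88

25/88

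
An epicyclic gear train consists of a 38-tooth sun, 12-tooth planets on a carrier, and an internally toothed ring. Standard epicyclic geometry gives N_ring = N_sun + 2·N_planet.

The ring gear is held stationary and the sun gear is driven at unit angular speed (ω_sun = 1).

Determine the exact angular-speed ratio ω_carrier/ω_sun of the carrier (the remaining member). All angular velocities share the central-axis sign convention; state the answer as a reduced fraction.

N_ring = 38 + 2·12 = 62
38(ω_s−ω_c) = −62(ω_r−ω_c),  ω_r=0, ω_s=1
38(1−ω_c) = −62(0−ω_c)  ⇒  100ω_c = 38  ⇒  ω_c = 19/50
ω_c/ω_s = 19/50

19/50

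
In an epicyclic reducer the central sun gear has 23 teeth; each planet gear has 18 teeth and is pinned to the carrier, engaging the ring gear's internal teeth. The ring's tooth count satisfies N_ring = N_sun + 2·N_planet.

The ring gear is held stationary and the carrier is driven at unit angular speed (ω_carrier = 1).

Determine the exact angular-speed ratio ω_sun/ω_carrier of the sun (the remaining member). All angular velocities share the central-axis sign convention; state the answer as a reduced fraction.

N_ring = 23 + 2·18 = 59
23(ω_s−ω_c) = −59(ω_r−ω_c),  ω_r=0, ω_c=1
ω_s = 1 − (59/23)(0−1) = 82/23
ω_s/ω_c = 82/23

82/23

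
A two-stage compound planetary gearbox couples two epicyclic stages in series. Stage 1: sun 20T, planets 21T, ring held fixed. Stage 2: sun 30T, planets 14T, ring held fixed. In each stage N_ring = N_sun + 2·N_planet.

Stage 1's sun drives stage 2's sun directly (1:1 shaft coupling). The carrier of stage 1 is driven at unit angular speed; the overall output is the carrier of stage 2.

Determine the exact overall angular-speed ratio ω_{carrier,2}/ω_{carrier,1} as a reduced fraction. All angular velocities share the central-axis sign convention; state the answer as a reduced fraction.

123/88

Stage 1: N_ring = 20 + 2·21 = 62
Stage 1: 20(ω_s−ω_c) = −62(ω_r−ω_c),  ω_r=0, ω_c=1
Stage 1: ω_s = 1 − (62/20)(0−1) = 41/10
  ⇒ ω_s¹/ω_c¹ = 41/10
Stage 2: N_ring = 30 + 2·14 = 58
Stage 2: 30(ω_s−ω_c) = −58(ω_r−ω_c),  ω_r=0, ω_s=1
Stage 2: 30(1−ω_c) = −58(0−ω_c)  ⇒  88ω_c = 30  ⇒  ω_c = 15/44
  ⇒ ω_c²/ω_s² = 15/44
Coupling ω_s² = ω_s¹ ⇒ overall = 41/10 × 15/44 = 123/88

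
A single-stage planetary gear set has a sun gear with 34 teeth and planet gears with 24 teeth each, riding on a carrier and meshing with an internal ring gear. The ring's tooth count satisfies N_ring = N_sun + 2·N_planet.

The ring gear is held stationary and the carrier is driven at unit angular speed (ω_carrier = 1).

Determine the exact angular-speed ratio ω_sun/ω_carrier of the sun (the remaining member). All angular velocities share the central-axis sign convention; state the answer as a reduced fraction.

58/17

N_ring = 34 + 2·24 = 82
34(ω_s−ω_c) = −82(ω_r−ω_c),  ω_r=0, ω_c=1
ω_s = 1 − (82/34)(0−1) = 58/17
ω_s/ω_c = 58/17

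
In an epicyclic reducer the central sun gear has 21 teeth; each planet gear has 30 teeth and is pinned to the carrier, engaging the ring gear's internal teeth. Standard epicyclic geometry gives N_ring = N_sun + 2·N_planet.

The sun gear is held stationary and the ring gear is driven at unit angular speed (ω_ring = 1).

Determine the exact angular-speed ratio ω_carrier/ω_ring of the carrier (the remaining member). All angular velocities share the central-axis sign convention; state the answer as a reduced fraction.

27/34

N_ring = 21 + 2·30 = 81
21(ω_s−ω_c) = −81(ω_r−ω_c),  ω_s=0, ω_r=1
21(0−ω_c) = −81(1−ω_c)  ⇒  102ω_c = 81  ⇒  ω_c = 27/34
ω_c/ω_r = 27/34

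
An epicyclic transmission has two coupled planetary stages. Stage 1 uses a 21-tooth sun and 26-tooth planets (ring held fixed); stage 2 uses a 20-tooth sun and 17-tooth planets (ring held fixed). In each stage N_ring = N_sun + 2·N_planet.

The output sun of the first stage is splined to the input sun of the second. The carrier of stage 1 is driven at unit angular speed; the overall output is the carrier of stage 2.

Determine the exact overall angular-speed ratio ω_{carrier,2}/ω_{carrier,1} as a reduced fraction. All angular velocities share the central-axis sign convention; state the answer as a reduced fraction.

Stage 1: N_ring = 21 + 2·26 = 73
Stage 1: 21(ω_s−ω_c) = −73(ω_r−ω_c),  ω_r=0, ω_c=1
Stage 1: ω_s = 1 − (73/21)(0−1) = 94/21
  ⇒ ω_s¹/ω_c¹ = 94/21
Stage 2: N_ring = 20 + 2·17 = 54
Stage 2: 20(ω_s−ω_c) = −54(ω_r−ω_c),  ω_r=0, ω_s=1
Stage 2: 20(1−ω_c) = −54(0−ω_c)  ⇒  74ω_c = 20  ⇒  ω_c = 10/37
  ⇒ ω_c²/ω_s² = 10/37
Coupling ω_s² = ω_s¹ ⇒ overall = 94/21 × 10/37 = 940/777

940/777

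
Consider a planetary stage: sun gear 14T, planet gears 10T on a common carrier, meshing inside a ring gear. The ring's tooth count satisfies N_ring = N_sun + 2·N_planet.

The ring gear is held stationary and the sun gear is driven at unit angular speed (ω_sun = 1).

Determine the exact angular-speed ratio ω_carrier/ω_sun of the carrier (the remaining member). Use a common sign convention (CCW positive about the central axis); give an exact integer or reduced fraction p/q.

N_ring = 14 + 2·10 = 34
14(ω_s−ω_c) = −34(ω_r−ω_c),  ω_r=0, ω_s=1
14(1−ω_c) = −34(0−ω_c)  ⇒  48ω_c = 14  ⇒  ω_c = 7/24
ω_c/ω_s = 7/24

7/24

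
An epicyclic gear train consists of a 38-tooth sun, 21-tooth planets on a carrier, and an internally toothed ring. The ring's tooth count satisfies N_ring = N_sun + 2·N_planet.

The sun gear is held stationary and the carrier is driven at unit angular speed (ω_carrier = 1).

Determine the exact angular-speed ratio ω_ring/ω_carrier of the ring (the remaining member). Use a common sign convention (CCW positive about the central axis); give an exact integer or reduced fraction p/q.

N_ring = 38 + 2·21 = 80
38(ω_s−ω_c) = −80(ω_r−ω_c),  ω_s=0, ω_c=1
ω_r = 1 − (38/80)(0−1) = 59/40
ω_r/ω_c = 59/40

59/40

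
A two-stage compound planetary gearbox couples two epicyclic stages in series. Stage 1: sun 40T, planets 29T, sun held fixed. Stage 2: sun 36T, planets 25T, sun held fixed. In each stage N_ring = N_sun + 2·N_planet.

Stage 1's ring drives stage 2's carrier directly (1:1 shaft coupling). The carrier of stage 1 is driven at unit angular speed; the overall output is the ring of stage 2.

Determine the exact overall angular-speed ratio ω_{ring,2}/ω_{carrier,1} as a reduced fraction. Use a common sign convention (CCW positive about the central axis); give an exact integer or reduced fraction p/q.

Stage 1: N_ring = 40 + 2·29 = 98
Stage 1: 40(ω_s−ω_c) = −98(ω_r−ω_c),  ω_s=0, ω_c=1
Stage 1: ω_r = 1 − (40/98)(0−1) = 69/49
  ⇒ ω_r¹/ω_c¹ = 69/49
Stage 2: N_ring = 36 + 2·25 = 86
Stage 2: 36(ω_s−ω_c) = −86(ω_r−ω_c),  ω_s=0, ω_c=1
Stage 2: ω_r = 1 − (36/86)(0−1) = 61/43
  ⇒ ω_r²/ω_c² = 61/43
Coupling ω_c² = ω_r¹ ⇒ overall = 69/49 × 61/43 = 4209/2107

4209/2107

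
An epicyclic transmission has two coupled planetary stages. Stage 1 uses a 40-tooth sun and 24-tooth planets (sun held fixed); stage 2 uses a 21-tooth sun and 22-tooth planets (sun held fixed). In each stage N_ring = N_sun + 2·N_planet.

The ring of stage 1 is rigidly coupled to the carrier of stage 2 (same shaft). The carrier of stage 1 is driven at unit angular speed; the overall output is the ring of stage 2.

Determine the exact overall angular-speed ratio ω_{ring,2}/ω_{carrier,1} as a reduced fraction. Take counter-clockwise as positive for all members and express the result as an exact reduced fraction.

Stage 1: N_ring = 40 + 2·24 = 88
Stage 1: 40(ω_s−ω_c) = −88(ω_r−ω_c),  ω_s=0, ω_c=1
Stage 1: ω_r = 1 − (40/88)(0−1) = 16/11
  ⇒ ω_r¹/ω_c¹ = 16/11
Stage 2: N_ring = 21 + 2·22 = 65
Stage 2: 21(ω_s−ω_c) = −65(ω_r−ω_c),  ω_s=0, ω_c=1
Stage 2: ω_r = 1 − (21/65)(0−1) = 86/65
  ⇒ ω_r²/ω_c² = 86/65
Coupling ω_c² = ω_r¹ ⇒ overall = 16/11 × 86/65 = 1376/715

1376/715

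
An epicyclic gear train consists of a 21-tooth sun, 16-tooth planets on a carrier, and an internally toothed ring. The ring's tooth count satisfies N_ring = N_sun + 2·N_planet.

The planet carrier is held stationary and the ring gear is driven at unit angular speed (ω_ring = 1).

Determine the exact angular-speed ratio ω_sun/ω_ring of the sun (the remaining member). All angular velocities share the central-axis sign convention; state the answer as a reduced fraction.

-53/21

N_ring = 21 + 2·16 = 53
21(ω_s−ω_c) = −53(ω_r−ω_c),  ω_c=0, ω_r=1
ω_s = 0 − (53/21)(1−0) = -53/21
ω_s/ω_r = -53/21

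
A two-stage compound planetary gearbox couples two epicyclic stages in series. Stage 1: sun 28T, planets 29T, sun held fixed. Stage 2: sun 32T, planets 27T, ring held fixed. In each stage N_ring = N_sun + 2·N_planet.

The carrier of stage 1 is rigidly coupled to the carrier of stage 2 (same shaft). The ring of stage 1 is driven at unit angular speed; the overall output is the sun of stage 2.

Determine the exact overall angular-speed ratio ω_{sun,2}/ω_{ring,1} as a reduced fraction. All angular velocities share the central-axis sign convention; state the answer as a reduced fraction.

2537/912

Stage 1: N_ring = 28 + 2·29 = 86
Stage 1: 28(ω_s−ω_c) = −86(ω_r−ω_c),  ω_s=0, ω_r=1
Stage 1: 28(0−ω_c) = −86(1−ω_c)  ⇒  114ω_c = 86  ⇒  ω_c = 43/57
  ⇒ ω_c¹/ω_r¹ = 43/57
Stage 2: N_ring = 32 + 2·27 = 86
Stage 2: 32(ω_s−ω_c) = −86(ω_r−ω_c),  ω_r=0, ω_c=1
Stage 2: ω_s = 1 − (86/32)(0−1) = 59/16
  ⇒ ω_s²/ω_c² = 59/16
Coupling ω_c² = ω_c¹ ⇒ overall = 43/57 × 59/16 = 2537/912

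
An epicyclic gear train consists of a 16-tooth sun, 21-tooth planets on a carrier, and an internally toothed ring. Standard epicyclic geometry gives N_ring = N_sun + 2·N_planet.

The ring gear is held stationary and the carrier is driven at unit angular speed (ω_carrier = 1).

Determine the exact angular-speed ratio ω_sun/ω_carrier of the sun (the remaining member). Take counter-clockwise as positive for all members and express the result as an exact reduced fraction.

N_ring = 16 + 2·21 = 58
16(ω_s−ω_c) = −58(ω_r−ω_c),  ω_r=0, ω_c=1
ω_s = 1 − (58/16)(0−1) = 37/8
ω_s/ω_c = 37/8

37/8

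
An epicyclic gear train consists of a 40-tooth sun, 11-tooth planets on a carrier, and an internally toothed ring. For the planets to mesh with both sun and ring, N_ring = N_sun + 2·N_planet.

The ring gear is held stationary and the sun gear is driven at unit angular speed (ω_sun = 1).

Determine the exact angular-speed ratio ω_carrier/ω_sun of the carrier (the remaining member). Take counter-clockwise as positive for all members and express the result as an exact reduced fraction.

N_ring = 40 + 2·11 = 62
40(ω_s−ω_c) = −62(ω_r−ω_c),  ω_r=0, ω_s=1
40(1−ω_c) = −62(0−ω_c)  ⇒  102ω_c = 40  ⇒  ω_c = 20/51
ω_c/ω_s = 20/51

20/51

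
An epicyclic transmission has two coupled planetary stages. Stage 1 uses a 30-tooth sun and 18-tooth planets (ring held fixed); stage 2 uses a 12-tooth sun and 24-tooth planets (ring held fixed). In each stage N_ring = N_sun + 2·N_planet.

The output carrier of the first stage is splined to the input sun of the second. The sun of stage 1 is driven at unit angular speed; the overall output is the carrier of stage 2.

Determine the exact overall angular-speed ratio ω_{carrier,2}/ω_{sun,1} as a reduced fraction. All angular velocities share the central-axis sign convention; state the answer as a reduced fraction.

Stage 1: N_ring = 30 + 2·18 = 66
Stage 1: 30(ω_s−ω_c) = −66(ω_r−ω_c),  ω_r=0, ω_s=1
Stage 1: 30(1−ω_c) = −66(0−ω_c)  ⇒  96ω_c = 30  ⇒  ω_c = 5/16
  ⇒ ω_c¹/ω_s¹ = 5/16
Stage 2: N_ring = 12 + 2·24 = 60
Stage 2: 12(ω_s−ω_c) = −60(ω_r−ω_c),  ω_r=0, ω_s=1
Stage 2: 12(1−ω_c) = −60(0−ω_c)  ⇒  72ω_c = 12  ⇒  ω_c = 1/6
  ⇒ ω_c²/ω_s² = 1/6
Coupling ω_s² = ω_c¹ ⇒ overall = 5/16 × 1/6 = 5/96

5/96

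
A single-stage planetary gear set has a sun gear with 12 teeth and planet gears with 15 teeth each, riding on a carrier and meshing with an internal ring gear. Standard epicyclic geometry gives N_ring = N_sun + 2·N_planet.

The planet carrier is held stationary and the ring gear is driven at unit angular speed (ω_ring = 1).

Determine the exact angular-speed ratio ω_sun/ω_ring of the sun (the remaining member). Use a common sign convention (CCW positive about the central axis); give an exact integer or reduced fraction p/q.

-7/2

N_ring = 12 + 2·15 = 42
12(ω_s−ω_c) = −42(ω_r−ω_c),  ω_c=0, ω_r=1
ω_s = 0 − (42/12)(1−0) = -7/2
ω_s/ω_r = -7/2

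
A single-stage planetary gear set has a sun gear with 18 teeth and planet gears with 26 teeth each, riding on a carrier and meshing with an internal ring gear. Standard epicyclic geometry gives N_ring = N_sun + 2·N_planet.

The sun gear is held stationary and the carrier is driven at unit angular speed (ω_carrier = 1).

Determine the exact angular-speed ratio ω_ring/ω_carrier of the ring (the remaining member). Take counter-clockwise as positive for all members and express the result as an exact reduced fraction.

N_ring = 18 + 2·26 = 70
18(ω_s−ω_c) = −70(ω_r−ω_c),  ω_s=0, ω_c=1
ω_r = 1 − (18/70)(0−1) = 44/35
ω_r/ω_c = 44/35

44/35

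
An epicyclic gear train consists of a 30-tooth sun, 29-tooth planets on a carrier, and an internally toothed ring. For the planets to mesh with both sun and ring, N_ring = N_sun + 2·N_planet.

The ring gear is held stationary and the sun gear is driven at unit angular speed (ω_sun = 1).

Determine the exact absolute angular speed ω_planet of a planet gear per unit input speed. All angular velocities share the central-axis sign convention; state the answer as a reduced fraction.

-15/29

N_ring = 30 + 2·29 = 88
30(ω_s−ω_c) = −88(ω_r−ω_c),  ω_r=0, ω_s=1
30(1−ω_c) = −88(0−ω_c)  ⇒  118ω_c = 30  ⇒  ω_c = 15/59
sun–planet: 30·(1−15/59) = −29·(ω_p−ω_c)  ⇒  ω_p−ω_c = −(30/29)·(44/59) = -1320/1711
ω_p = 15/59 − 1320/1711 = -15/29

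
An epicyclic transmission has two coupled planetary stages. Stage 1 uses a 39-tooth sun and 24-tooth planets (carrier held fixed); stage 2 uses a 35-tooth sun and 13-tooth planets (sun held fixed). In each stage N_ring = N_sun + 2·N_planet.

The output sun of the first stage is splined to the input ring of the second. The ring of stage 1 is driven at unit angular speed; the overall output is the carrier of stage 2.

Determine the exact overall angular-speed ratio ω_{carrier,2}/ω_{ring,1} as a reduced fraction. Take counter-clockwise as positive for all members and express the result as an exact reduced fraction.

-1769/1248

Stage 1: N_ring = 39 + 2·24 = 87
Stage 1: 39(ω_s−ω_c) = −87(ω_r−ω_c),  ω_c=0, ω_r=1
Stage 1: ω_s = 0 − (87/39)(1−0) = -29/13
  ⇒ ω_s¹/ω_r¹ = -29/13
Stage 2: N_ring = 35 + 2·13 = 61
Stage 2: 35(ω_s−ω_c) = −61(ω_r−ω_c),  ω_s=0, ω_r=1
Stage 2: 35(0−ω_c) = −61(1−ω_c)  ⇒  96ω_c = 61  ⇒  ω_c = 61/96
  ⇒ ω_c²/ω_r² = 61/96
Coupling ω_r² = ω_s¹ ⇒ overall = -29/13 × 61/96 = -1769/1248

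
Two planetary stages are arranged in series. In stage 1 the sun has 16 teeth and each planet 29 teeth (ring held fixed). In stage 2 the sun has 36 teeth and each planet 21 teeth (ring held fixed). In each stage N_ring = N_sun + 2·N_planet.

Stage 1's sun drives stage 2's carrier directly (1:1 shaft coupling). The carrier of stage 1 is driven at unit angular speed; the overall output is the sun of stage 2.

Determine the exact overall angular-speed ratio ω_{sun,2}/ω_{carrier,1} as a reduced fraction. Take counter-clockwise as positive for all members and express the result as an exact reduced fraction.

Stage 1: N_ring = 16 + 2·29 = 74
Stage 1: 16(ω_s−ω_c) = −74(ω_r−ω_c),  ω_r=0, ω_c=1
Stage 1: ω_s = 1 − (74/16)(0−1) = 45/8
  ⇒ ω_s¹/ω_c¹ = 45/8
Stage 2: N_ring = 36 + 2·21 = 78
Stage 2: 36(ω_s−ω_c) = −78(ω_r−ω_c),  ω_r=0, ω_c=1
Stage 2: ω_s = 1 − (78/36)(0−1) = 19/6
  ⇒ ω_s²/ω_c² = 19/6
Coupling ω_c² = ω_s¹ ⇒ overall = 45/8 × 19/6 = 285/16

285/16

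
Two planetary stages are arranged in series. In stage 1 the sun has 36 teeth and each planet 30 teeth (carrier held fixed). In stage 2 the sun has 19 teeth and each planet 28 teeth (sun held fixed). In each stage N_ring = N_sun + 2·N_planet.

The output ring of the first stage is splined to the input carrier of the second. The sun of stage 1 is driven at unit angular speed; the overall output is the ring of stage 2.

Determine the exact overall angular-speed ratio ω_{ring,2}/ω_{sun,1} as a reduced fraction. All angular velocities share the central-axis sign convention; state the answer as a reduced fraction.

-47/100

Stage 1: N_ring = 36 + 2·30 = 96
Stage 1: 36(ω_s−ω_c) = −96(ω_r−ω_c),  ω_c=0, ω_s=1
Stage 1: ω_r = 0 − (36/96)(1−0) = -3/8
  ⇒ ω_r¹/ω_s¹ = -3/8
Stage 2: N_ring = 19 + 2·28 = 75
Stage 2: 19(ω_s−ω_c) = −75(ω_r−ω_c),  ω_s=0, ω_c=1
Stage 2: ω_r = 1 − (19/75)(0−1) = 94/75
  ⇒ ω_r²/ω_c² = 94/75
Coupling ω_c² = ω_r¹ ⇒ overall = -3/8 × 94/75 = -47/100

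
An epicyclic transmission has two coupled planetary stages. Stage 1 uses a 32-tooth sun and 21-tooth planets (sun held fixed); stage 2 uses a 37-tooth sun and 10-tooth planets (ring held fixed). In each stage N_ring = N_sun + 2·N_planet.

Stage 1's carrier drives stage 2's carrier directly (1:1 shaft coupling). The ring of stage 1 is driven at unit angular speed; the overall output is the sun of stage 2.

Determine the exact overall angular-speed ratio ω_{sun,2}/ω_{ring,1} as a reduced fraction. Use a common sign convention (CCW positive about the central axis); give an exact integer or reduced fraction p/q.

94/53

Stage 1: N_ring = 32 + 2·21 = 74
Stage 1: 32(ω_s−ω_c) = −74(ω_r−ω_c),  ω_s=0, ω_r=1
Stage 1: 32(0−ω_c) = −74(1−ω_c)  ⇒  106ω_c = 74  ⇒  ω_c = 37/53
  ⇒ ω_c¹/ω_r¹ = 37/53
Stage 2: N_ring = 37 + 2·10 = 57
Stage 2: 37(ω_s−ω_c) = −57(ω_r−ω_c),  ω_r=0, ω_c=1
Stage 2: ω_s = 1 − (57/37)(0−1) = 94/37
  ⇒ ω_s²/ω_c² = 94/37
Coupling ω_c² = ω_c¹ ⇒ overall = 37/53 × 94/37 = 94/53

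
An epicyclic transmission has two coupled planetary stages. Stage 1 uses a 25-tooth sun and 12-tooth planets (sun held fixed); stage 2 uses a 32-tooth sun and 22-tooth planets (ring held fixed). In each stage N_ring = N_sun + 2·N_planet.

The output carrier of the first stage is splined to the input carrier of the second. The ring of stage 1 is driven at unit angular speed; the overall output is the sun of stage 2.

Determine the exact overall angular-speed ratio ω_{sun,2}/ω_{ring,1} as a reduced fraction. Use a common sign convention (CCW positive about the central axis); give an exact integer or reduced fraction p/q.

1323/592

Stage 1: N_ring = 25 + 2·12 = 49
Stage 1: 25(ω_s−ω_c) = −49(ω_r−ω_c),  ω_s=0, ω_r=1
Stage 1: 25(0−ω_c) = −49(1−ω_c)  ⇒  74ω_c = 49  ⇒  ω_c = 49/74
  ⇒ ω_c¹/ω_r¹ = 49/74
Stage 2: N_ring = 32 + 2·22 = 76
Stage 2: 32(ω_s−ω_c) = −76(ω_r−ω_c),  ω_r=0, ω_c=1
Stage 2: ω_s = 1 − (76/32)(0−1) = 27/8
  ⇒ ω_s²/ω_c² = 27/8
Coupling ω_c² = ω_c¹ ⇒ overall = 49/74 × 27/8 = 1323/592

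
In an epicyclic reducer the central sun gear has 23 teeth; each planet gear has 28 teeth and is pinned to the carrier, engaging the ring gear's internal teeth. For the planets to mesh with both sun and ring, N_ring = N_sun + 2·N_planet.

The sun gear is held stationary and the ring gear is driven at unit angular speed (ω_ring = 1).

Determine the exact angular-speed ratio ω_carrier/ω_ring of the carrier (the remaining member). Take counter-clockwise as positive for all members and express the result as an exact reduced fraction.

79/102

N_ring = 23 + 2·28 = 79
23(ω_s−ω_c) = −79(ω_r−ω_c),  ω_s=0, ω_r=1
23(0−ω_c) = −79(1−ω_c)  ⇒  102ω_c = 79  ⇒  ω_c = 79/102
ω_c/ω_r = 79/102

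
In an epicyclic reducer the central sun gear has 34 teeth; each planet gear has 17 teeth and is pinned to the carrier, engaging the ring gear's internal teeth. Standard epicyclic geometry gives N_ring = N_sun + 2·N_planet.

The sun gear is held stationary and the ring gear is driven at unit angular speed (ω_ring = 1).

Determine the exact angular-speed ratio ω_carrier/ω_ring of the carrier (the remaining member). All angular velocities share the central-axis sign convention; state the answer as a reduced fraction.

N_ring = 34 + 2·17 = 68
34(ω_s−ω_c) = −68(ω_r−ω_c),  ω_s=0, ω_r=1
34(0−ω_c) = −68(1−ω_c)  ⇒  102ω_c = 68  ⇒  ω_c = 2/3
ω_c/ω_r = 2/3

2/3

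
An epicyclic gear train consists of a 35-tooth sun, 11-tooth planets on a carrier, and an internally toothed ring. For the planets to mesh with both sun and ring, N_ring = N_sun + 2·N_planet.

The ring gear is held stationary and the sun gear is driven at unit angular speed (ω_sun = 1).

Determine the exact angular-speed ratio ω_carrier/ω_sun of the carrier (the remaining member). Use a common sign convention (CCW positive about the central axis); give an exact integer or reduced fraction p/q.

N_ring = 35 + 2·11 = 57
35(ω_s−ω_c) = −57(ω_r−ω_c),  ω_r=0, ω_s=1
35(1−ω_c) = −57(0−ω_c)  ⇒  92ω_c = 35  ⇒  ω_c = 35/92
ω_c/ω_s = 35/92

35/92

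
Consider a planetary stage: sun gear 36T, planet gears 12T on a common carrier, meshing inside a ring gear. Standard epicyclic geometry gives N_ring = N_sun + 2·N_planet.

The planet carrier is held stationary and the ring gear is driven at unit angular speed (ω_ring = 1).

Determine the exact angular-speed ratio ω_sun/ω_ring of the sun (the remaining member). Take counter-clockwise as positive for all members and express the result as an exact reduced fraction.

N_ring = 36 + 2·12 = 60
36(ω_s−ω_c) = −60(ω_r−ω_c),  ω_c=0, ω_r=1
ω_s = 0 − (60/36)(1−0) = -5/3
ω_s/ω_r = -5/3

-5/3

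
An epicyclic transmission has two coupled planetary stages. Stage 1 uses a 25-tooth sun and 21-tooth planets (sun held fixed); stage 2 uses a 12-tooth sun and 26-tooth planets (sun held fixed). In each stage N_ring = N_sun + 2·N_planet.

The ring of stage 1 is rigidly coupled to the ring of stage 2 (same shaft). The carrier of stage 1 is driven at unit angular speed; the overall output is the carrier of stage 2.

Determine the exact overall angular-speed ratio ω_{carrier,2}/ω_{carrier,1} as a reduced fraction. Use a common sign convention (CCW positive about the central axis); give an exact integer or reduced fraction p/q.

Stage 1: N_ring = 25 + 2·21 = 67
Stage 1: 25(ω_s−ω_c) = −67(ω_r−ω_c),  ω_s=0, ω_c=1
Stage 1: ω_r = 1 − (25/67)(0−1) = 92/67
  ⇒ ω_r¹/ω_c¹ = 92/67
Stage 2: N_ring = 12 + 2·26 = 64
Stage 2: 12(ω_s−ω_c) = −64(ω_r−ω_c),  ω_s=0, ω_r=1
Stage 2: 12(0−ω_c) = −64(1−ω_c)  ⇒  76ω_c = 64  ⇒  ω_c = 16/19
  ⇒ ω_c²/ω_r² = 16/19
Coupling ω_r² = ω_r¹ ⇒ overall = 92/67 × 16/19 = 1472/1273

1472/1273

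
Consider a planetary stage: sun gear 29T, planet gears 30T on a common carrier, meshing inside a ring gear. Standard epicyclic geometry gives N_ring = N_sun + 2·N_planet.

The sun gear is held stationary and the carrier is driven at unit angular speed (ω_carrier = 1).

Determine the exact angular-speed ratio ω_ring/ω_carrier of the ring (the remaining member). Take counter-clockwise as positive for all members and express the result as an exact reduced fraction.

N_ring = 29 + 2·30 = 89
29(ω_s−ω_c) = −89(ω_r−ω_c),  ω_s=0, ω_c=1
ω_r = 1 − (29/89)(0−1) = 118/89
ω_r/ω_c = 118/89

118/89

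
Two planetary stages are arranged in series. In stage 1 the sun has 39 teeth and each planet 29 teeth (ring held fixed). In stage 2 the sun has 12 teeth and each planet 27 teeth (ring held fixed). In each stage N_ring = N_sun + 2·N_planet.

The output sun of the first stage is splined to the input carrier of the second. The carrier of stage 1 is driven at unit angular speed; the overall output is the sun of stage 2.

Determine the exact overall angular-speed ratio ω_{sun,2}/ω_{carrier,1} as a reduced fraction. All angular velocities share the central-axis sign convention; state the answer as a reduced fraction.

Stage 1: N_ring = 39 + 2·29 = 97
Stage 1: 39(ω_s−ω_c) = −97(ω_r−ω_c),  ω_r=0, ω_c=1
Stage 1: ω_s = 1 − (97/39)(0−1) = 136/39
  ⇒ ω_s¹/ω_c¹ = 136/39
Stage 2: N_ring = 12 + 2·27 = 66
Stage 2: 12(ω_s−ω_c) = −66(ω_r−ω_c),  ω_r=0, ω_c=1
Stage 2: ω_s = 1 − (66/12)(0−1) = 13/2
  ⇒ ω_s²/ω_c² = 13/2
Coupling ω_c² = ω_s¹ ⇒ overall = 136/39 × 13/2 = 68/3

68/3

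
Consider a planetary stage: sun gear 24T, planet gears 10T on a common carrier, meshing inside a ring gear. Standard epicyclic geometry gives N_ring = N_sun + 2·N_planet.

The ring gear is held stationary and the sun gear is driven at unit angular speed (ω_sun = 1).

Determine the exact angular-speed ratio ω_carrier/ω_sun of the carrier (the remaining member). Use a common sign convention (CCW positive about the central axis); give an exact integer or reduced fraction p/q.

6/17

N_ring = 24 + 2·10 = 44
24(ω_s−ω_c) = −44(ω_r−ω_c),  ω_r=0, ω_s=1
24(1−ω_c) = −44(0−ω_c)  ⇒  68ω_c = 24  ⇒  ω_c = 6/17
ω_c/ω_s = 6/17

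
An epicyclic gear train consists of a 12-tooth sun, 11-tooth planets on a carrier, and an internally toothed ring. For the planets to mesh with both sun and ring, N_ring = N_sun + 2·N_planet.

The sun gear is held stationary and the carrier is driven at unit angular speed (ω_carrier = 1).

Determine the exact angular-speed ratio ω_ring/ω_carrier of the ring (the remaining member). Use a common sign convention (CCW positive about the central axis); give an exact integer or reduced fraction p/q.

N_ring = 12 + 2·11 = 34
12(ω_s−ω_c) = −34(ω_r−ω_c),  ω_s=0, ω_c=1
ω_r = 1 − (12/34)(0−1) = 23/17
ω_r/ω_c = 23/17

23/17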